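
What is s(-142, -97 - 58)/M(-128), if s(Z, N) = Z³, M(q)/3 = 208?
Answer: -357911/78 ≈ -4588.6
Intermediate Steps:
M(q) = 624 (M(q) = 3*208 = 624)
s(-142, -97 - 58)/M(-128) = (-142)³/624 = -2863288*1/624 = -357911/78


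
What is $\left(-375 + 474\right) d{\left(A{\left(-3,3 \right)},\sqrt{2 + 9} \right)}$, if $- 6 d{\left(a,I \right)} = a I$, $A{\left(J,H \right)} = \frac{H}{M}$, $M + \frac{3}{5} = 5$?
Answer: $- \frac{45 \sqrt{11}}{4} \approx -37.312$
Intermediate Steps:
$M = \frac{22}{5}$ ($M = - \frac{3}{5} + 5 = \frac{22}{5} \approx 4.4$)
$A{\left(J,H \right)} = \frac{5 H}{22}$ ($A{\left(J,H \right)} = \frac{H}{\frac{22}{5}} = H \frac{5}{22} = \frac{5 H}{22}$)
$d{\left(a,I \right)} = - \frac{I a}{6}$ ($d{\left(a,I \right)} = - \frac{a I}{6} = - \frac{I a}{6}$)
$\left(-375 + 474\right) d{\left(A{\left(-3,3 \right)},\sqrt{2 + 9} \right)} = \left(-375 + 474\right) \left(- \frac{\sqrt{2 + 9} \cdot \frac{5}{22} \cdot 3}{6}\right) = 99 \left(\left(- \frac{1}{6}\right) \sqrt{11} \cdot \frac{15}{22}\right) = 99 \left(- \frac{5 \sqrt{11}}{44}\right) = - \frac{45 \sqrt{11}}{4}$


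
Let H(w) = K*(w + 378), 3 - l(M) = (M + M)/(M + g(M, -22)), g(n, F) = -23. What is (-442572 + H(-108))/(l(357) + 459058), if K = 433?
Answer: -27192777/38331415 ≈ -0.70941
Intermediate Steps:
l(M) = 3 - 2*M/(-23 + M) (l(M) = 3 - (M + M)/(M - 23) = 3 - 2*M/(-23 + M))
H(w) = 163674 + 433*w (H(w) = 433*(w + 378) = 433*(378 + w) = 163674 + 433*w)
(-442572 + H(-108))/(l(357) + 459058) = (-442572 + (163674 + 433*(-108)))/((-69 + 357)/(-23 + 357) + 459058) = (-442572 + (163674 - 46764))/(288/334 + 459058) = (-442572 + 116910)/((1/334)*288 + 459058) = -325662/(144/167 + 459058) = -325662/76662830/167 = -325662*167/76662830 = -27192777/38331415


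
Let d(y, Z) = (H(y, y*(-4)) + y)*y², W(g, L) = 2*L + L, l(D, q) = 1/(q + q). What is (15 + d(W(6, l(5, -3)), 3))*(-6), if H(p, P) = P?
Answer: -369/4 ≈ -92.250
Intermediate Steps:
l(D, q) = 1/(2*q)
W(g, L) = 3*L
d(y, Z) = -3*y³ (d(y, Z) = (y*(-4) + y)*y² = (-4*y + y)*y² = (-3*y)*y² = -3*y³)
(15 + d(W(6, l(5, -3)), 3))*(-6) = (15 - 3*(3*((½)/(-3)))³)*(-6) = (15 - 3*(3*((½)*(-⅓)))³)*(-6) = (15 - 3*(3*(-⅙))³)*(-6) = (15 - 3*(-½)³)*(-6) = (15 - 3*(-⅛))*(-6) = (15 + 3/8)*(-6) = (123/8)*(-6) = -369/4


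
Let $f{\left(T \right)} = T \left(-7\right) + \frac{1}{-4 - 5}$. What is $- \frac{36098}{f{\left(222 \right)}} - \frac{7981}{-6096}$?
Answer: $\frac{2092110919}{85264752} \approx 24.537$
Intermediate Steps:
$f{\left(T \right)} = - \frac{1}{9} - 7 T$ ($f{\left(T \right)} = - 7 T + \frac{1}{-9} = - 7 T - \frac{1}{9} = - \frac{1}{9} - 7 T$)
$- \frac{36098}{f{\left(222 \right)}} - \frac{7981}{-6096} = - \frac{36098}{- \frac{1}{9} - 1554} - \frac{7981}{-6096} = - \frac{36098}{- \frac{1}{9} - 1554} - - \frac{7981}{6096} = - \frac{36098}{- \frac{13987}{9}} + \frac{7981}{6096} = \left(-36098\right) \left(- \frac{9}{13987}\right) + \frac{7981}{6096} = \frac{324882}{13987} + \frac{7981}{6096} = \frac{2092110919}{85264752}$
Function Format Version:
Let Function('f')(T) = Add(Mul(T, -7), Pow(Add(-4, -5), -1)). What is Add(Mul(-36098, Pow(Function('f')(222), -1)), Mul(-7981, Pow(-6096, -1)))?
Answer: Rational(2092110919, 85264752) ≈ 24.537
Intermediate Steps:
Function('f')(T) = Add(Rational(-1, 9), Mul(-7, T)) (Function('f')(T) = Add(Mul(-7, T), Pow(-9, -1)) = Add(Mul(-7, T), Rational(-1, 9)) = Add(Rational(-1, 9), Mul(-7, T)))
Add(Mul(-36098, Pow(Function('f')(222), -1)), Mul(-7981, Pow(-6096, -1))) = Add(Mul(-36098, Pow(Add(Rational(-1, 9), Mul(-7, 222)), -1)), Mul(-7981, Pow(-6096, -1))) = Add(Mul(-36098, Pow(Add(Rational(-1, 9), -1554), -1)), Mul(-7981, Rational(-1, 6096))) = Add(Mul(-36098, Pow(Rational(-13987, 9), -1)), Rational(7981, 6096)) = Add(Mul(-36098, Rational(-9, 13987)), Rational(7981, 6096)) = Add(Rational(324882, 13987), Rational(7981, 6096)) = Rational(2092110919, 85264752)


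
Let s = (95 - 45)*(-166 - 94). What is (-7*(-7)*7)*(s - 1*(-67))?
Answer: -4436019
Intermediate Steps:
s = -13000 (s = 50*(-260) = -13000)
(-7*(-7)*7)*(s - 1*(-67)) = (-7*(-7)*7)*(-13000 - 1*(-67)) = (49*7)*(-13000 + 67) = 343*(-12933) = -4436019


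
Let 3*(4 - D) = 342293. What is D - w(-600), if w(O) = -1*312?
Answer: -341345/3 ≈ -1.1378e+5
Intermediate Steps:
D = -342281/3 (D = 4 - ⅓*342293 = 4 - 342293/3 = -342281/3 ≈ -1.1409e+5)
w(O) = -312
D - w(-600) = -342281/3 - 1*(-312) = -342281/3 + 312 = -341345/3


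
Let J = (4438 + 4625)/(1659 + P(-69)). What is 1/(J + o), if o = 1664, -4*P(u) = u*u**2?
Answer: 111715/185905844 ≈ 0.00060092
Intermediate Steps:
P(u) = -u**3/4 (P(u) = -u*u**2/4 = -u**3/4)
J = 12084/111715 (J = (4438 + 4625)/(1659 - 1/4*(-69)**3) = 9063/(1659 - 1/4*(-328509)) = 9063/(1659 + 328509/4) = 9063/(335145/4) = 9063*(4/335145) = 12084/111715 ≈ 0.10817)
1/(J + o) = 1/(12084/111715 + 1664) = 1/(185905844/111715) = 111715/185905844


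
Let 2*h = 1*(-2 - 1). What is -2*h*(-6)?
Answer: -18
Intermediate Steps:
h = -3/2 (h = (1*(-2 - 1))/2 = (1*(-3))/2 = (1/2)*(-3) = -3/2 ≈ -1.5000)
-2*h*(-6) = -2*(-3/2)*(-6) = 3*(-6) = -18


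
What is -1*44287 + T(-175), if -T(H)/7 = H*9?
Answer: -33262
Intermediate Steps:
T(H) = -63*H (T(H) = -7*H*9 = -63*H)
-1*44287 + T(-175) = -1*44287 - 63*(-175) = -44287 + 11025 = -33262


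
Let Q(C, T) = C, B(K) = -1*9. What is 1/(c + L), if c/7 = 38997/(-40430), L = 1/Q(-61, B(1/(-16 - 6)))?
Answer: -2466230/16692149 ≈ -0.14775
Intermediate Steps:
B(K) = -9
L = -1/61 (L = 1/(-61) = -1/61 ≈ -0.016393)
c = -272979/40430 (c = 7*(38997/(-40430)) = 7*(38997*(-1/40430)) = 7*(-38997/40430) = -272979/40430 ≈ -6.7519)
1/(c + L) = 1/(-272979/40430 - 1/61) = 1/(-16692149/2466230) = -2466230/16692149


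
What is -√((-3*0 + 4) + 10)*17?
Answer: -17*√14 ≈ -63.608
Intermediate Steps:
-√((-3*0 + 4) + 10)*17 = -√((0 + 4) + 10)*17 = -√(4 + 10)*17 = -√14*17 = -17*√14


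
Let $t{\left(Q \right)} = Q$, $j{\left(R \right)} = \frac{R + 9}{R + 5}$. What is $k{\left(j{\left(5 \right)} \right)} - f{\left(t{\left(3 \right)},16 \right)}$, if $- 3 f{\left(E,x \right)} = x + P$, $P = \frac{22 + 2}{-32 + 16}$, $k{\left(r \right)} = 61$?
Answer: $\frac{395}{6} \approx 65.833$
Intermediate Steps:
$j{\left(R \right)} = \frac{9 + R}{5 + R}$
$P = - \frac{3}{2}$ ($P = \frac{24}{-16} = 24 \left(- \frac{1}{16}\right) = - \frac{3}{2} \approx -1.5$)
$f{\left(E,x \right)} = \frac{1}{2} - \frac{x}{3}$ ($f{\left(E,x \right)} = - \frac{x - \frac{3}{2}}{3} = - \frac{- \frac{3}{2} + x}{3} = \frac{1}{2} - \frac{x}{3}$)
$k{\left(j{\left(5 \right)} \right)} - f{\left(t{\left(3 \right)},16 \right)} = 61 - \left(\frac{1}{2} - \frac{16}{3}\right) = 61 - - \frac{29}{6} = 61 + \frac{29}{6} = \frac{395}{6}$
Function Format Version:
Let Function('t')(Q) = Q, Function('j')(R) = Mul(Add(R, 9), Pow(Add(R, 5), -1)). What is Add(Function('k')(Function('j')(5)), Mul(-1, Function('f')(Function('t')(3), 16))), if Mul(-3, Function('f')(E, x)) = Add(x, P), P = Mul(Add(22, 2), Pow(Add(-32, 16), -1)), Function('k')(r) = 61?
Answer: Rational(395, 6) ≈ 65.833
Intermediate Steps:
Function('j')(R) = Mul(Pow(Add(5, R), -1), Add(9, R)) (Function('j')(R) = Mul(Add(9, R), Pow(Add(5, R), -1)) = Mul(Pow(Add(5, R), -1), Add(9, R)))
P = Rational(-3, 2) (P = Mul(24, Pow(-16, -1)) = Mul(24, Rational(-1, 16)) = Rational(-3, 2) ≈ -1.5000)
Function('f')(E, x) = Add(Rational(1, 2), Mul(Rational(-1, 3), x)) (Function('f')(E, x) = Mul(Rational(-1, 3), Add(x, Rational(-3, 2))) = Mul(Rational(-1, 3), Add(Rational(-3, 2), x)) = Add(Rational(1, 2), Mul(Rational(-1, 3), x)))
Add(Function('k')(Function('j')(5)), Mul(-1, Function('f')(Function('t')(3), 16))) = Add(61, Mul(-1, Add(Rational(1, 2), Mul(Rational(-1, 3), 16)))) = Add(61, Mul(-1, Add(Rational(1, 2), Rational(-16, 3)))) = Add(61, Mul(-1, Rational(-29, 6))) = Add(61, Rational(29, 6)) = Rational(395, 6)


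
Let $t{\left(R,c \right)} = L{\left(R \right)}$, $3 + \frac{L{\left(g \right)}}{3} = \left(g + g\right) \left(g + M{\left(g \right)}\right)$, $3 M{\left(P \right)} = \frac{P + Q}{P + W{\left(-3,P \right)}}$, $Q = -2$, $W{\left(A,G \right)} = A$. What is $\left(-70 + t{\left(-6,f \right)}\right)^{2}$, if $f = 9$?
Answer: $\frac{143641}{9} \approx 15960.0$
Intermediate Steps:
$M{\left(P \right)} = \frac{-2 + P}{3 \left(-3 + P\right)}$ ($M{\left(P \right)} = \frac{\left(P - 2\right) \frac{1}{P - 3}}{3} = \frac{\left(-2 + P\right) \frac{1}{-3 + P}}{3} = \frac{\frac{1}{-3 + P} \left(-2 + P\right)}{3} = \frac{-2 + P}{3 \left(-3 + P\right)}$)
$L{\left(g \right)} = -9 + 6 g \left(g + \frac{-2 + g}{3 \left(-3 + g\right)}\right)$ ($L{\left(g \right)} = -9 + 3 \left(g + g\right) \left(g + \frac{-2 + g}{3 \left(-3 + g\right)}\right) = -9 + 3 \cdot 2 g \left(g + \frac{-2 + g}{3 \left(-3 + g\right)}\right) = -9 + 6 g \left(g + \frac{-2 + g}{3 \left(-3 + g\right)}\right)$)
$t{\left(R,c \right)} = \frac{27 - 16 R^{2} - 13 R + 6 R^{3}}{-3 + R}$
$\left(-70 + t{\left(-6,f \right)}\right)^{2} = \left(-70 + \frac{27 - 16 \left(-6\right)^{2} - -78 + 6 \left(-6\right)^{3}}{-3 - 6}\right)^{2} = \left(-70 + \frac{27 - 576 + 78 + 6 \left(-216\right)}{-9}\right)^{2} = \left(-70 - \frac{27 - 576 + 78 - 1296}{9}\right)^{2} = \left(-70 - - \frac{589}{3}\right)^{2} = \left(-70 + \frac{589}{3}\right)^{2} = \left(\frac{379}{3}\right)^{2} = \frac{143641}{9}$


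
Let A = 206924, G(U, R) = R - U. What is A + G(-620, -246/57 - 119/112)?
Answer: 63091741/304 ≈ 2.0754e+5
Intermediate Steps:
A + G(-620, -246/57 - 119/112) = 206924 + ((-246/57 - 119/112) - 1*(-620)) = 206924 + ((-246*1/57 - 119*1/112) + 620) = 206924 + ((-82/19 - 17/16) + 620) = 206924 + (-1635/304 + 620) = 206924 + 186845/304 = 63091741/304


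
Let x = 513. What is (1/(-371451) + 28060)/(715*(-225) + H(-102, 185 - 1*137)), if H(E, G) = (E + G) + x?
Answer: -10422915059/59586683616 ≈ -0.17492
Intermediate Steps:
H(E, G) = 513 + E + G (H(E, G) = (E + G) + 513 = 513 + E + G)
(1/(-371451) + 28060)/(715*(-225) + H(-102, 185 - 1*137)) = (1/(-371451) + 28060)/(715*(-225) + (513 - 102 + (185 - 1*137))) = (-1/371451 + 28060)/(-160875 + (513 - 102 + (185 - 137))) = 10422915059/(371451*(-160875 + (513 - 102 + 48))) = 10422915059/(371451*(-160875 + 459)) = (10422915059/371451)/(-160416) = (10422915059/371451)*(-1/160416) = -10422915059/59586683616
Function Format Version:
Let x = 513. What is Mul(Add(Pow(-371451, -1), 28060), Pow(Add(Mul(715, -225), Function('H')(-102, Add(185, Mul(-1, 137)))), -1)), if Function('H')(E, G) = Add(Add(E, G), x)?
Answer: Rational(-10422915059, 59586683616) ≈ -0.17492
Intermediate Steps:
Function('H')(E, G) = Add(513, E, G) (Function('H')(E, G) = Add(Add(E, G), 513) = Add(513, E, G))
Mul(Add(Pow(-371451, -1), 28060), Pow(Add(Mul(715, -225), Function('H')(-102, Add(185, Mul(-1, 137)))), -1)) = Mul(Add(Pow(-371451, -1), 28060), Pow(Add(Mul(715, -225), Add(513, -102, Add(185, Mul(-1, 137)))), -1)) = Mul(Add(Rational(-1, 371451), 28060), Pow(Add(-160875, Add(513, -102, Add(185, -137))), -1)) = Mul(Rational(10422915059, 371451), Pow(Add(-160875, Add(513, -102, 48)), -1)) = Mul(Rational(10422915059, 371451), Pow(Add(-160875, 459), -1)) = Mul(Rational(10422915059, 371451), Pow(-160416, -1)) = Mul(Rational(10422915059, 371451), Rational(-1, 160416)) = Rational(-10422915059, 59586683616)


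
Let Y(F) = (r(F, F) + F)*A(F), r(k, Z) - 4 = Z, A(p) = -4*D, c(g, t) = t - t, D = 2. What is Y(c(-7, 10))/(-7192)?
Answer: 4/899 ≈ 0.0044494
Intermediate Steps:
c(g, t) = 0
A(p) = -8 (A(p) = -4*2 = -8)
r(k, Z) = 4 + Z
Y(F) = -32 - 16*F (Y(F) = ((4 + F) + F)*(-8) = (4 + 2*F)*(-8) = -32 - 16*F)
Y(c(-7, 10))/(-7192) = (-32 - 16*0)/(-7192) = (-32 + 0)*(-1/7192) = -32*(-1/7192) = 4/899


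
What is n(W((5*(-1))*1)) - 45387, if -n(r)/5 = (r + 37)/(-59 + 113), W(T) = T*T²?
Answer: -1225229/27 ≈ -45379.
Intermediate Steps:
W(T) = T³
n(r) = -185/54 - 5*r/54 (n(r) = -5*(r + 37)/(-59 + 113) = -5*(37 + r)/54 = -5*(37/54 + r/54) = -185/54 - 5*r/54)
n(W((5*(-1))*1)) - 45387 = (-185/54 - 5*((5*(-1))*1)³/54) - 45387 = (-185/54 - 5*(-5*1)³/54) - 45387 = (-185/54 - 5/54*(-5)³) - 45387 = (-185/54 - 5/54*(-125)) - 45387 = (-185/54 + 625/54) - 45387 = 220/27 - 45387 = -1225229/27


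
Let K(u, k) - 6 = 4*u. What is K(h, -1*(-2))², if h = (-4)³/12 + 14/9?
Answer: 6724/81 ≈ 83.012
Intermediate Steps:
h = -34/9 (h = -64*1/12 + 14*(⅑) = -16/3 + 14/9 = -34/9 ≈ -3.7778)
K(u, k) = 6 + 4*u
K(h, -1*(-2))² = (6 + 4*(-34/9))² = (6 - 136/9)² = (-82/9)² = 6724/81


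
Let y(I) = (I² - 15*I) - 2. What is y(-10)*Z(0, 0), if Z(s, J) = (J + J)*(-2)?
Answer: 0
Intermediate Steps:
Z(s, J) = -4*J (Z(s, J) = (2*J)*(-2) = -4*J)
y(I) = -2 + I² - 15*I
y(-10)*Z(0, 0) = (-2 + (-10)² - 15*(-10))*(-4*0) = (-2 + 100 + 150)*0 = 248*0 = 0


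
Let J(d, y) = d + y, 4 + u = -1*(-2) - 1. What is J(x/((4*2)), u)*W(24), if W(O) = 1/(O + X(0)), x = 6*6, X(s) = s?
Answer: 1/16 ≈ 0.062500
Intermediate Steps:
x = 36
W(O) = 1/O (W(O) = 1/(O + 0) = 1/O)
u = -3 (u = -4 + (-1*(-2) - 1) = -4 + (2 - 1) = -4 + 1 = -3)
J(x/((4*2)), u)*W(24) = (36/((4*2)) - 3)/24 = (36/8 - 3)*(1/24) = (36*(1/8) - 3)*(1/24) = (9/2 - 3)*(1/24) = (3/2)*(1/24) = 1/16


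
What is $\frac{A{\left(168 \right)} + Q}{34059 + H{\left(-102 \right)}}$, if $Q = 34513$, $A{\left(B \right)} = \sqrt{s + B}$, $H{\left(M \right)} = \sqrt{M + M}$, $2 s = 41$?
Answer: $\frac{391826089}{386671895} + \frac{11353 \sqrt{754}}{773343790} - \frac{69026 i \sqrt{51}}{1160015685} - \frac{i \sqrt{38454}}{1160015685} \approx 1.0137 - 0.00042512 i$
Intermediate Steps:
$s = \frac{41}{2}$ ($s = \frac{1}{2} \cdot 41 = \frac{41}{2} \approx 20.5$)
$H{\left(M \right)} = \sqrt{2} \sqrt{M}$ ($H{\left(M \right)} = \sqrt{2 M} = \sqrt{2} \sqrt{M}$)
$A{\left(B \right)} = \sqrt{\frac{41}{2} + B}$
$\frac{A{\left(168 \right)} + Q}{34059 + H{\left(-102 \right)}} = \frac{\frac{\sqrt{82 + 4 \cdot 168}}{2} + 34513}{34059 + \sqrt{2} \sqrt{-102}} = \frac{\frac{\sqrt{82 + 672}}{2} + 34513}{34059 + \sqrt{2} i \sqrt{102}} = \frac{\frac{\sqrt{754}}{2} + 34513}{34059 + 2 i \sqrt{51}} = \frac{34513 + \frac{\sqrt{754}}{2}}{34059 + 2 i \sqrt{51}}$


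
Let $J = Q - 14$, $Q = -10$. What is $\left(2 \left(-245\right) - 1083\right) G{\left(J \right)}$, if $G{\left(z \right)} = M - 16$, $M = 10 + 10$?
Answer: $-6292$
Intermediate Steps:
$J = -24$ ($J = -10 - 14 = -24$)
$M = 20$
$G{\left(z \right)} = 4$ ($G{\left(z \right)} = 20 - 16 = 4$)
$\left(2 \left(-245\right) - 1083\right) G{\left(J \right)} = \left(2 \left(-245\right) - 1083\right) 4 = \left(-490 - 1083\right) 4 = \left(-1573\right) 4 = -6292$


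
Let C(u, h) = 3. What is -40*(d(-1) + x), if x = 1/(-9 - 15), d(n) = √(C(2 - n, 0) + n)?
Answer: 5/3 - 40*√2 ≈ -54.902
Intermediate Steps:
d(n) = √(3 + n)
x = -1/24 (x = 1/(-24) = -1/24 ≈ -0.041667)
-40*(d(-1) + x) = -40*(√(3 - 1) - 1/24) = -40*(√2 - 1/24) = -40*(-1/24 + √2) = 5/3 - 40*√2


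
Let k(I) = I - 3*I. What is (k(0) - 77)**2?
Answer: 5929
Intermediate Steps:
k(I) = -2*I
(k(0) - 77)**2 = (-2*0 - 77)**2 = (0 - 77)**2 = (-77)**2 = 5929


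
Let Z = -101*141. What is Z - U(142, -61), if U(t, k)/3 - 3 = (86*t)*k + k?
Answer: 2220729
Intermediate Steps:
Z = -14241
U(t, k) = 9 + 3*k + 258*k*t (U(t, k) = 9 + 3*((86*t)*k + k) = 9 + 3*(86*k*t + k) = 9 + 3*(k + 86*k*t) = 9 + (3*k + 258*k*t) = 9 + 3*k + 258*k*t)
Z - U(142, -61) = -14241 - (9 + 3*(-61) + 258*(-61)*142) = -14241 - (9 - 183 - 2234796) = -14241 - 1*(-2234970) = -14241 + 2234970 = 2220729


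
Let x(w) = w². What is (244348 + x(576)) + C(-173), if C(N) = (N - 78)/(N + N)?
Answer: 199339155/346 ≈ 5.7613e+5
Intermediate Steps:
C(N) = (-78 + N)/(2*N) (C(N) = (-78 + N)/((2*N)) = (-78 + N)*(1/(2*N)) = (-78 + N)/(2*N))
(244348 + x(576)) + C(-173) = (244348 + 576²) + (½)*(-78 - 173)/(-173) = (244348 + 331776) + (½)*(-1/173)*(-251) = 576124 + 251/346 = 199339155/346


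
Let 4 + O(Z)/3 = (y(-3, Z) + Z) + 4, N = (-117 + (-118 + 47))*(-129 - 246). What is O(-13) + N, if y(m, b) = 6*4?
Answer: 70533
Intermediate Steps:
N = 70500 (N = (-117 - 71)*(-375) = -188*(-375) = 70500)
y(m, b) = 24
O(Z) = 72 + 3*Z (O(Z) = -12 + 3*((24 + Z) + 4) = -12 + 3*(28 + Z) = -12 + (84 + 3*Z) = 72 + 3*Z)
O(-13) + N = (72 + 3*(-13)) + 70500 = (72 - 39) + 70500 = 33 + 70500 = 70533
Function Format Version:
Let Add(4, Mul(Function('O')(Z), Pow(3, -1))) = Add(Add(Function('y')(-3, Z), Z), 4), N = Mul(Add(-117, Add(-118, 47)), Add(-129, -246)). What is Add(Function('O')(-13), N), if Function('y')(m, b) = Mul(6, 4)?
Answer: 70533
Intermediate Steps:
N = 70500 (N = Mul(Add(-117, -71), -375) = Mul(-188, -375) = 70500)
Function('y')(m, b) = 24
Function('O')(Z) = Add(72, Mul(3, Z)) (Function('O')(Z) = Add(-12, Mul(3, Add(Add(24, Z), 4))) = Add(-12, Mul(3, Add(28, Z))) = Add(-12, Add(84, Mul(3, Z))) = Add(72, Mul(3, Z)))
Add(Function('O')(-13), N) = Add(Add(72, Mul(3, -13)), 70500) = Add(Add(72, -39), 70500) = Add(33, 70500) = 70533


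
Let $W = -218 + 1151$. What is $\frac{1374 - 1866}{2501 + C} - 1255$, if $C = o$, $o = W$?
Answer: $- \frac{2155081}{1717} \approx -1255.1$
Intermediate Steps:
$W = 933$
$o = 933$
$C = 933$
$\frac{1374 - 1866}{2501 + C} - 1255 = \frac{1374 - 1866}{2501 + 933} - 1255 = - \frac{492}{3434} - 1255 = \left(-492\right) \frac{1}{3434} - 1255 = - \frac{246}{1717} - 1255 = - \frac{2155081}{1717}$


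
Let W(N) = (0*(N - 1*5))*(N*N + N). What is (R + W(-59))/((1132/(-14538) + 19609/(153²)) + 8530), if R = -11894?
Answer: -674627763258/483864755819 ≈ -1.3942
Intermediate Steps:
W(N) = 0 (W(N) = (0*(N - 5))*(N² + N) = (0*(-5 + N))*(N + N²) = 0*(N + N²) = 0)
(R + W(-59))/((1132/(-14538) + 19609/(153²)) + 8530) = (-11894 + 0)/((1132/(-14538) + 19609/(153²)) + 8530) = -11894/((1132*(-1/14538) + 19609/23409) + 8530) = -11894/((-566/7269 + 19609*(1/23409)) + 8530) = -11894/((-566/7269 + 19609/23409) + 8530) = -11894/(43096109/56720007 + 8530) = -11894/483864755819/56720007 = -11894*56720007/483864755819 = -674627763258/483864755819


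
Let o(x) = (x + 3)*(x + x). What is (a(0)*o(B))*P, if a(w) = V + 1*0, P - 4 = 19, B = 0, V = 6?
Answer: 0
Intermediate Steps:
P = 23 (P = 4 + 19 = 23)
o(x) = 2*x*(3 + x) (o(x) = (3 + x)*(2*x) = 2*x*(3 + x))
a(w) = 6 (a(w) = 6 + 1*0 = 6 + 0 = 6)
(a(0)*o(B))*P = (6*(2*0*(3 + 0)))*23 = (6*(2*0*3))*23 = (6*0)*23 = 0*23 = 0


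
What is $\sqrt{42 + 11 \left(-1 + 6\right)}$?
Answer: $\sqrt{97} \approx 9.8489$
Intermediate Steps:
$\sqrt{42 + 11 \left(-1 + 6\right)} = \sqrt{42 + 11 \cdot 5} = \sqrt{42 + 55} = \sqrt{97}$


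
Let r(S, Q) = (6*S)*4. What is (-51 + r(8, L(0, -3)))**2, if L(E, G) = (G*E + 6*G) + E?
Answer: 19881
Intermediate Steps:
L(E, G) = E + 6*G + E*G (L(E, G) = (E*G + 6*G) + E = (6*G + E*G) + E = E + 6*G + E*G)
r(S, Q) = 24*S
(-51 + r(8, L(0, -3)))**2 = (-51 + 24*8)**2 = (-51 + 192)**2 = 141**2 = 19881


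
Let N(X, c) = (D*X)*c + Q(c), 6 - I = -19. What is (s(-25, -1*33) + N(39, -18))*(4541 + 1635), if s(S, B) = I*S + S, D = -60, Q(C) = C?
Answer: 256007552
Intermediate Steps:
I = 25 (I = 6 - 1*(-19) = 6 + 19 = 25)
N(X, c) = c - 60*X*c (N(X, c) = (-60*X)*c + c = -60*X*c + c = c - 60*X*c)
s(S, B) = 26*S (s(S, B) = 25*S + S = 26*S)
(s(-25, -1*33) + N(39, -18))*(4541 + 1635) = (26*(-25) - 18*(1 - 60*39))*(4541 + 1635) = (-650 - 18*(1 - 2340))*6176 = (-650 - 18*(-2339))*6176 = (-650 + 42102)*6176 = 41452*6176 = 256007552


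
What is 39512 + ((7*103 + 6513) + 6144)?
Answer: 52890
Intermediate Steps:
39512 + ((7*103 + 6513) + 6144) = 39512 + ((721 + 6513) + 6144) = 39512 + (7234 + 6144) = 39512 + 13378 = 52890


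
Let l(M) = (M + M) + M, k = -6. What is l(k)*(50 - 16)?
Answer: -612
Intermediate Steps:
l(M) = 3*M (l(M) = 2*M + M = 3*M)
l(k)*(50 - 16) = (3*(-6))*(50 - 16) = -18*34 = -612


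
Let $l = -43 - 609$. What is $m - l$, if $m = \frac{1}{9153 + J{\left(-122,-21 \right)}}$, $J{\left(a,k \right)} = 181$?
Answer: $\frac{6085769}{9334} \approx 652.0$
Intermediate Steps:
$l = -652$ ($l = -43 - 609 = -652$)
$m = \frac{1}{9334}$ ($m = \frac{1}{9153 + 181} = \frac{1}{9334} \approx 0.00010714$)
$m - l = \frac{1}{9334} - -652 = \frac{1}{9334} + 652 = \frac{6085769}{9334}$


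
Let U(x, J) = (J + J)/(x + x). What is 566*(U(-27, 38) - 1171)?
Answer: -17916730/27 ≈ -6.6358e+5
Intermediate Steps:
U(x, J) = J/x (U(x, J) = (2*J)/((2*x)) = (2*J)*(1/(2*x)) = J/x)
566*(U(-27, 38) - 1171) = 566*(38/(-27) - 1171) = 566*(38*(-1/27) - 1171) = 566*(-38/27 - 1171) = 566*(-31655/27) = -17916730/27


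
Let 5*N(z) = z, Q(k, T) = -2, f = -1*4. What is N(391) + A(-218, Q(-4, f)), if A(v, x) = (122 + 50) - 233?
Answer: 86/5 ≈ 17.200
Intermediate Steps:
f = -4
A(v, x) = -61 (A(v, x) = 172 - 233 = -61)
N(z) = z/5
N(391) + A(-218, Q(-4, f)) = (⅕)*391 - 61 = 391/5 - 61 = 86/5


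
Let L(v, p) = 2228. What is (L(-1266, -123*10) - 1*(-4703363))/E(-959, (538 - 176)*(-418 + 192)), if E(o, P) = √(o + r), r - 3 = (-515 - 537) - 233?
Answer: -4705591*I*√249/747 ≈ -99402.0*I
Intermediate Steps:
r = -1282 (r = 3 + ((-515 - 537) - 233) = 3 + (-1052 - 233) = 3 - 1285 = -1282)
E(o, P) = √(-1282 + o) (E(o, P) = √(o - 1282) = √(-1282 + o))
(L(-1266, -123*10) - 1*(-4703363))/E(-959, (538 - 176)*(-418 + 192)) = (2228 - 1*(-4703363))/(√(-1282 - 959)) = (2228 + 4703363)/(√(-2241)) = 4705591/((3*I*√249)) = 4705591*(-I*√249/747) = -4705591*I*√249/747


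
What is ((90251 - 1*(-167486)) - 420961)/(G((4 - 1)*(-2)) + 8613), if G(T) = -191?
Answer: -81612/4211 ≈ -19.381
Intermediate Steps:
((90251 - 1*(-167486)) - 420961)/(G((4 - 1)*(-2)) + 8613) = ((90251 - 1*(-167486)) - 420961)/(-191 + 8613) = ((90251 + 167486) - 420961)/8422 = (257737 - 420961)*(1/8422) = -163224*1/8422 = -81612/4211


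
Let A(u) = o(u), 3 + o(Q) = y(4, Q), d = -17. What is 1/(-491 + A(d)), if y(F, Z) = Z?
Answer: -1/511 ≈ -0.0019569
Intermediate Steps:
o(Q) = -3 + Q
A(u) = -3 + u
1/(-491 + A(d)) = 1/(-491 + (-3 - 17)) = 1/(-491 - 20) = 1/(-511) = -1/511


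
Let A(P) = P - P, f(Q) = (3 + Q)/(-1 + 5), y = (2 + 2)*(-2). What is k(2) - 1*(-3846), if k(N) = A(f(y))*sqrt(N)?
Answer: 3846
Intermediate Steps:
y = -8 (y = 4*(-2) = -8)
f(Q) = 3/4 + Q/4 (f(Q) = (3 + Q)/4 = (3 + Q)*(1/4) = 3/4 + Q/4)
A(P) = 0
k(N) = 0 (k(N) = 0*sqrt(N) = 0)
k(2) - 1*(-3846) = 0 - 1*(-3846) = 0 + 3846 = 3846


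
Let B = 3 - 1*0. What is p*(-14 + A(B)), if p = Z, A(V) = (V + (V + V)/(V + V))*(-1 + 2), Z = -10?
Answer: 100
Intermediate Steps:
B = 3 (B = 3 + 0 = 3)
A(V) = 1 + V (A(V) = (V + (2*V)/((2*V)))*1 = (V + (2*V)*(1/(2*V)))*1 = (V + 1)*1 = (1 + V)*1 = 1 + V)
p = -10
p*(-14 + A(B)) = -10*(-14 + (1 + 3)) = -10*(-14 + 4) = -10*(-10) = 100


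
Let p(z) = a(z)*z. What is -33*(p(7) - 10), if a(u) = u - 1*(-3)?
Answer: -1980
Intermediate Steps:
a(u) = 3 + u (a(u) = u + 3 = 3 + u)
p(z) = z*(3 + z) (p(z) = (3 + z)*z = z*(3 + z))
-33*(p(7) - 10) = -33*(7*(3 + 7) - 10) = -33*(7*10 - 10) = -33*(70 - 10) = -33*60 = -1980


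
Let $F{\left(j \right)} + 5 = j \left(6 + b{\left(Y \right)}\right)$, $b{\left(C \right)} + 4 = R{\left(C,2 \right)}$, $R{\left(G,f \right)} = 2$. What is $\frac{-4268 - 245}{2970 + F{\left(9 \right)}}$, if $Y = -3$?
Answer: $- \frac{4513}{3001} \approx -1.5038$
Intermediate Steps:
$b{\left(C \right)} = -2$ ($b{\left(C \right)} = -4 + 2 = -2$)
$F{\left(j \right)} = -5 + 4 j$ ($F{\left(j \right)} = -5 + j \left(6 - 2\right) = -5 + j 4 = -5 + 4 j$)
$\frac{-4268 - 245}{2970 + F{\left(9 \right)}} = \frac{-4268 - 245}{2970 + \left(-5 + 4 \cdot 9\right)} = - \frac{4513}{2970 + \left(-5 + 36\right)} = - \frac{4513}{2970 + 31} = - \frac{4513}{3001}$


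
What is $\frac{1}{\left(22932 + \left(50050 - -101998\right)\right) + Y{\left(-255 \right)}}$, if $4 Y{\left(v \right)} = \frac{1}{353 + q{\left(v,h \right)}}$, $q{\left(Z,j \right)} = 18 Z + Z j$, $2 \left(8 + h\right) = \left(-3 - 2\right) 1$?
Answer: $\frac{6238}{1091525239} \approx 5.7149 \cdot 10^{-6}$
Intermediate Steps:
$h = - \frac{21}{2}$ ($h = -8 + \frac{\left(-3 - 2\right) 1}{2} = -8 + \frac{\left(-5\right) 1}{2} = -8 + \frac{1}{2} \left(-5\right) = -8 - \frac{5}{2} = - \frac{21}{2} \approx -10.5$)
$Y{\left(v \right)} = \frac{1}{4 \left(353 + \frac{15 v}{2}\right)}$ ($Y{\left(v \right)} = \frac{1}{4 \left(353 + v \left(18 - \frac{21}{2}\right)\right)} = \frac{1}{4 \left(353 + v \frac{15}{2}\right)} = \frac{1}{4 \left(353 + \frac{15 v}{2}\right)}$)
$\frac{1}{\left(22932 + \left(50050 - -101998\right)\right) + Y{\left(-255 \right)}} = \frac{1}{\left(22932 + \left(50050 - -101998\right)\right) + \frac{1}{2 \left(706 + 15 \left(-255\right)\right)}} = \frac{1}{\left(22932 + \left(50050 + 101998\right)\right) + \frac{1}{2 \left(706 - 3825\right)}} = \frac{1}{\left(22932 + 152048\right) + \frac{1}{2 \left(-3119\right)}} = \frac{1}{174980 + \frac{1}{2} \left(- \frac{1}{3119}\right)} = \frac{1}{174980 - \frac{1}{6238}} = \frac{1}{\frac{1091525239}{6238}} = \frac{6238}{1091525239}$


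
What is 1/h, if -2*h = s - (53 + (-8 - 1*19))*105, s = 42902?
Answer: -1/20086 ≈ -4.9786e-5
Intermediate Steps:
h = -20086 (h = -(42902 - (53 + (-8 - 1*19))*105)/2 = -(42902 - (53 + (-8 - 19))*105)/2 = -(42902 - (53 - 27)*105)/2 = -(42902 - 26*105)/2 = -(42902 - 1*2730)/2 = -(42902 - 2730)/2 = -1/2*40172 = -20086)
1/h = 1/(-20086) = -1/20086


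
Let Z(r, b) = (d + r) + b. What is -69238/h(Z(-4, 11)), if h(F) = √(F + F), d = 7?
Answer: -34619*√7/7 ≈ -13085.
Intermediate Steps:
Z(r, b) = 7 + b + r (Z(r, b) = (7 + r) + b = 7 + b + r)
h(F) = √2*√F (h(F) = √(2*F) = √2*√F)
-69238/h(Z(-4, 11)) = -69238*√2/(2*√(7 + 11 - 4)) = -69238*√7/14 = -34619*√7/7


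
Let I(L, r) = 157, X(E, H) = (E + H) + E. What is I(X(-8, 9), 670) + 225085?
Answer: 225242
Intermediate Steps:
X(E, H) = H + 2*E
I(X(-8, 9), 670) + 225085 = 157 + 225085 = 225242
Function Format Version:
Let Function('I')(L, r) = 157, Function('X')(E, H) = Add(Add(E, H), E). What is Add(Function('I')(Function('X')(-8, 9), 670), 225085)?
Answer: 225242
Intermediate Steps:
Function('X')(E, H) = Add(H, Mul(2, E))
Add(Function('I')(Function('X')(-8, 9), 670), 225085) = Add(157, 225085) = 225242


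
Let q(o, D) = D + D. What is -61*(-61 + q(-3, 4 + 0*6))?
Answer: 3233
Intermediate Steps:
q(o, D) = 2*D
-61*(-61 + q(-3, 4 + 0*6)) = -61*(-61 + 2*(4 + 0*6)) = -61*(-61 + 2*(4 + 0)) = -61*(-61 + 2*4) = -61*(-61 + 8) = -61*(-53) = 3233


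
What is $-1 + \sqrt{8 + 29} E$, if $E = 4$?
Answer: $-1 + 4 \sqrt{37} \approx 23.331$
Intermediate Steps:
$-1 + \sqrt{8 + 29} E = -1 + \sqrt{8 + 29} \cdot 4 = -1 + \sqrt{37} \cdot 4 = -1 + 4 \sqrt{37}$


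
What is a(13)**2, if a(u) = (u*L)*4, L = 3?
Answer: 24336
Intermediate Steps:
a(u) = 12*u (a(u) = (u*3)*4 = (3*u)*4 = 12*u)
a(13)**2 = (12*13)**2 = 156**2 = 24336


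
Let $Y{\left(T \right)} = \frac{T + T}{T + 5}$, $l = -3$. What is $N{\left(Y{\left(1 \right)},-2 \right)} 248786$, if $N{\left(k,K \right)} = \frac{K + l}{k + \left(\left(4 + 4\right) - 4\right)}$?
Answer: $- \frac{3731790}{13} \approx -2.8706 \cdot 10^{5}$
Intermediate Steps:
$Y{\left(T \right)} = \frac{2 T}{5 + T}$
$N{\left(k,K \right)} = \frac{-3 + K}{4 + k}$ ($N{\left(k,K \right)} = \frac{K - 3}{k + \left(\left(4 + 4\right) - 4\right)} = \frac{-3 + K}{k + \left(8 - 4\right)} = \frac{-3 + K}{k + 4} = \frac{-3 + K}{4 + k}$)
$N{\left(Y{\left(1 \right)},-2 \right)} 248786 = \frac{-3 - 2}{4 + 2 \cdot 1 \frac{1}{5 + 1}} \cdot 248786 = \frac{1}{4 + 2 \cdot 1 \cdot \frac{1}{6}} \left(-5\right) 248786 = \frac{1}{4 + \frac{1}{3}} \left(-5\right) 248786 = \frac{1}{\frac{13}{3}} \left(-5\right) 248786 = \frac{3}{13} \left(-5\right) 248786 = \left(- \frac{15}{13}\right) 248786 = - \frac{3731790}{13}$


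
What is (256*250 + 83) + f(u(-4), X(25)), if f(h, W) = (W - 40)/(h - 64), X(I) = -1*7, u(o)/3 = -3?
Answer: 4678106/73 ≈ 64084.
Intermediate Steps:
u(o) = -9 (u(o) = 3*(-3) = -9)
X(I) = -7
f(h, W) = (-40 + W)/(-64 + h)
(256*250 + 83) + f(u(-4), X(25)) = (256*250 + 83) + (-40 - 7)/(-64 - 9) = (64000 + 83) - 47/(-73) = 64083 - 1/73*(-47) = 64083 + 47/73 = 4678106/73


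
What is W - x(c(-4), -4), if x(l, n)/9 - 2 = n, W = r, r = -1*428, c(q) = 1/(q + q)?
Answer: -410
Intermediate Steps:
c(q) = 1/(2*q)
r = -428
W = -428
x(l, n) = 18 + 9*n
W - x(c(-4), -4) = -428 - (18 + 9*(-4)) = -428 - (18 - 36) = -428 - 1*(-18) = -428 + 18 = -410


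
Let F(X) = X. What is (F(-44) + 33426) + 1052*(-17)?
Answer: 15498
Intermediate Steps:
(F(-44) + 33426) + 1052*(-17) = (-44 + 33426) + 1052*(-17) = 33382 - 17884 = 15498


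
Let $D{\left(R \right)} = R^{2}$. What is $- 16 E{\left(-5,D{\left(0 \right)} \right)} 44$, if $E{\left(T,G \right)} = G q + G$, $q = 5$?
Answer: $0$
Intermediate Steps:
$E{\left(T,G \right)} = 6 G$ ($E{\left(T,G \right)} = G 5 + G = 5 G + G = 6 G$)
$- 16 E{\left(-5,D{\left(0 \right)} \right)} 44 = - 16 \cdot 6 \cdot 0^{2} \cdot 44 = - 16 \cdot 6 \cdot 0 \cdot 44 = \left(-16\right) 0 \cdot 44 = 0 \cdot 44 = 0$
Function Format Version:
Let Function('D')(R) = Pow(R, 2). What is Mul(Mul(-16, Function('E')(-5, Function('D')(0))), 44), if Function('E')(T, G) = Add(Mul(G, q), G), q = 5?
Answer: 0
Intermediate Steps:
Function('E')(T, G) = Mul(6, G) (Function('E')(T, G) = Add(Mul(G, 5), G) = Add(Mul(5, G), G) = Mul(6, G))
Mul(Mul(-16, Function('E')(-5, Function('D')(0))), 44) = Mul(Mul(-16, Mul(6, Pow(0, 2))), 44) = Mul(Mul(-16, Mul(6, 0)), 44) = Mul(Mul(-16, 0), 44) = Mul(0, 44) = 0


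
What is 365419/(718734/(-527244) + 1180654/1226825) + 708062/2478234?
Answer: -16271405281756571628317/17847972928539831 ≈ -9.1167e+5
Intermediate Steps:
365419/(718734/(-527244) + 1180654/1226825) + 708062/2478234 = 365419/(718734*(-1/527244) + 1180654*(1/1226825)) + 708062*(1/2478234) = 365419/(-119789/87874 + 1180654/1226825) + 354031/1239117 = 365419/(-43211350329/107806020050) + 354031/1239117 = 365419*(-107806020050/43211350329) + 354031/1239117 = -39394368040650950/43211350329 + 354031/1239117 = -16271405281756571628317/17847972928539831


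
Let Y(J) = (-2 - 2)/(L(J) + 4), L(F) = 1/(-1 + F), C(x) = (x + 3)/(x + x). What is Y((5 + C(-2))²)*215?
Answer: -74175/349 ≈ -212.54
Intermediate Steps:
C(x) = (3 + x)/(2*x) (C(x) = (3 + x)/((2*x)) = (3 + x)*(1/(2*x)) = (3 + x)/(2*x))
Y(J) = -4/(4 + 1/(-1 + J)) (Y(J) = (-2 - 2)/(1/(-1 + J) + 4) = -4/(4 + 1/(-1 + J)))
Y((5 + C(-2))²)*215 = (4*(1 - (5 + (½)*(3 - 2)/(-2))²)/(-3 + 4*(5 + (½)*(3 - 2)/(-2))²))*215 = (4*(1 - (5 + (½)*(-½)*1)²)/(-3 + 4*(5 + (½)*(-½)*1)²))*215 = (4*(1 - (5 - ¼)²)/(-3 + 4*(5 - ¼)²))*215 = (4*(1 - (19/4)²)/(-3 + 4*(19/4)²))*215 = (4*(1 - 1*361/16)/(-3 + 4*(361/16)))*215 = (4*(1 - 361/16)/(-3 + 361/4))*215 = (4*(-345/16)/(349/4))*215 = (4*(4/349)*(-345/16))*215 = -345/349*215 = -74175/349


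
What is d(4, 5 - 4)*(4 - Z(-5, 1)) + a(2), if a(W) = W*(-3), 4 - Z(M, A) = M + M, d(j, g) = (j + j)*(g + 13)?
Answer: -1126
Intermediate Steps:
d(j, g) = 2*j*(13 + g) (d(j, g) = (2*j)*(13 + g) = 2*j*(13 + g))
Z(M, A) = 4 - 2*M (Z(M, A) = 4 - (M + M) = 4 - 2*M)
a(W) = -3*W
d(4, 5 - 4)*(4 - Z(-5, 1)) + a(2) = (2*4*(13 + (5 - 4)))*(4 - (4 - 2*(-5))) - 3*2 = (2*4*(13 + 1))*(4 - (4 + 10)) - 6 = (2*4*14)*(4 - 1*14) - 6 = 112*(4 - 14) - 6 = 112*(-10) - 6 = -1120 - 6 = -1126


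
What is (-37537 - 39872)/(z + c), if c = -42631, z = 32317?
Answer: 2867/382 ≈ 7.5052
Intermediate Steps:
(-37537 - 39872)/(z + c) = (-37537 - 39872)/(32317 - 42631) = -77409/(-10314) = -77409*(-1/10314) = 2867/382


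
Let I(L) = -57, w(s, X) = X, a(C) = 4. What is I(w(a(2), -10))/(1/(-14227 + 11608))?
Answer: 149283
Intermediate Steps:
I(w(a(2), -10))/(1/(-14227 + 11608)) = -57/(1/(-14227 + 11608)) = -57/(1/(-2619)) = -57/(-1/2619) = -57*(-2619) = 149283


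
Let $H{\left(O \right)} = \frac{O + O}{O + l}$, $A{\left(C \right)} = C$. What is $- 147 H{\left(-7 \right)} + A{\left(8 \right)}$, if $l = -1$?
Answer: $- \frac{997}{4} \approx -249.25$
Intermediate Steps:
$H{\left(O \right)} = \frac{2 O}{-1 + O}$ ($H{\left(O \right)} = \frac{O + O}{O - 1} = \frac{2 O}{-1 + O}$)
$- 147 H{\left(-7 \right)} + A{\left(8 \right)} = - 147 \cdot 2 \left(-7\right) \frac{1}{-1 - 7} + 8 = - 147 \cdot 2 \left(-7\right) \frac{1}{-8} + 8 = - 147 \cdot 2 \left(-7\right) \left(- \frac{1}{8}\right) + 8 = \left(-147\right) \frac{7}{4} + 8 = - \frac{1029}{4} + 8 = - \frac{997}{4}$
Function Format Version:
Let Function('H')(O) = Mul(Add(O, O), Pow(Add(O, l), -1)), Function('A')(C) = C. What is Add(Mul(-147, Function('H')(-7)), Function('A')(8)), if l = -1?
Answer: Rational(-997, 4) ≈ -249.25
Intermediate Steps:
Function('H')(O) = Mul(2, O, Pow(Add(-1, O), -1)) (Function('H')(O) = Mul(Add(O, O), Pow(Add(O, -1), -1)) = Mul(Mul(2, O), Pow(Add(-1, O), -1)) = Mul(2, O, Pow(Add(-1, O), -1)))
Add(Mul(-147, Function('H')(-7)), Function('A')(8)) = Add(Mul(-147, Mul(2, -7, Pow(Add(-1, -7), -1))), 8) = Add(Mul(-147, Mul(2, -7, Pow(-8, -1))), 8) = Add(Mul(-147, Mul(2, -7, Rational(-1, 8))), 8) = Add(Mul(-147, Rational(7, 4)), 8) = Add(Rational(-1029, 4), 8) = Rational(-997, 4)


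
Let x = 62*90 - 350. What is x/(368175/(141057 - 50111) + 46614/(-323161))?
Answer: 153710747600380/114740444331 ≈ 1339.6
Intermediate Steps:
x = 5230 (x = 5580 - 350 = 5230)
x/(368175/(141057 - 50111) + 46614/(-323161)) = 5230/(368175/(141057 - 50111) + 46614/(-323161)) = 5230/(368175/90946 + 46614*(-1/323161)) = 5230/(368175*(1/90946) - 46614/323161) = 5230/(368175/90946 - 46614/323161) = 5230/(114740444331/29390200306) = 5230*(29390200306/114740444331) = 153710747600380/114740444331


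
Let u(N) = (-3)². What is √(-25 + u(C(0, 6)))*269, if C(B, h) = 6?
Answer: 1076*I ≈ 1076.0*I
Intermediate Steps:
u(N) = 9
√(-25 + u(C(0, 6)))*269 = √(-25 + 9)*269 = √(-16)*269 = (4*I)*269 = 1076*I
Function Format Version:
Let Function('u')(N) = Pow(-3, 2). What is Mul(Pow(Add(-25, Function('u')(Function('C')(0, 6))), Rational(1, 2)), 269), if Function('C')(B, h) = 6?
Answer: Mul(1076, I) ≈ Mul(1076.0, I)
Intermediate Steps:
Function('u')(N) = 9
Mul(Pow(Add(-25, Function('u')(Function('C')(0, 6))), Rational(1, 2)), 269) = Mul(Pow(Add(-25, 9), Rational(1, 2)), 269) = Mul(Pow(-16, Rational(1, 2)), 269) = Mul(Mul(4, I), 269) = Mul(1076, I)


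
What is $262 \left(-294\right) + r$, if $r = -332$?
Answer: $-77360$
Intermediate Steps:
$262 \left(-294\right) + r = 262 \left(-294\right) - 332 = -77028 - 332 = -77360$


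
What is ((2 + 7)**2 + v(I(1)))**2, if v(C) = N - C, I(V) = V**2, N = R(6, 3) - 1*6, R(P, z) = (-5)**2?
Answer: 9801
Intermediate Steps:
R(P, z) = 25
N = 19 (N = 25 - 1*6 = 25 - 6 = 19)
v(C) = 19 - C
((2 + 7)**2 + v(I(1)))**2 = ((2 + 7)**2 + (19 - 1*1**2))**2 = (9**2 + (19 - 1*1))**2 = (81 + (19 - 1))**2 = (81 + 18)**2 = 99**2 = 9801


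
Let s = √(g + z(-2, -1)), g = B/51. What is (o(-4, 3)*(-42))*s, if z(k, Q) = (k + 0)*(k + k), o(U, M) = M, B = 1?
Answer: -42*√20859/17 ≈ -356.82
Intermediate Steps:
g = 1/51 ≈ 0.019608
z(k, Q) = 2*k² (z(k, Q) = k*(2*k) = 2*k²)
s = √20859/51 (s = √(1/51 + 2*(-2)²) = √(1/51 + 2*4) = √(1/51 + 8) = √(409/51) = √20859/51 ≈ 2.8319)
(o(-4, 3)*(-42))*s = (3*(-42))*(√20859/51) = -42*√20859/17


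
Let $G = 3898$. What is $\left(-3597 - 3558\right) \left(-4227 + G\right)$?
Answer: $2353995$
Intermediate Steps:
$\left(-3597 - 3558\right) \left(-4227 + G\right) = \left(-3597 - 3558\right) \left(-4227 + 3898\right) = \left(-7155\right) \left(-329\right) = 2353995$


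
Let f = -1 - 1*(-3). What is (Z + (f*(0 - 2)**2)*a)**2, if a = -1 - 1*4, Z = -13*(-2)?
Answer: 196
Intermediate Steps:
Z = 26
f = 2 (f = -1 + 3 = 2)
a = -5 (a = -1 - 4 = -5)
(Z + (f*(0 - 2)**2)*a)**2 = (26 + (2*(0 - 2)**2)*(-5))**2 = (26 + (2*(-2)**2)*(-5))**2 = (26 + (2*4)*(-5))**2 = (26 + 8*(-5))**2 = (26 - 40)**2 = (-14)**2 = 196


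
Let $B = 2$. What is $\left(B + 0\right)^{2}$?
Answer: $4$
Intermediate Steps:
$\left(B + 0\right)^{2} = \left(2 + 0\right)^{2} = 2^{2} = 4$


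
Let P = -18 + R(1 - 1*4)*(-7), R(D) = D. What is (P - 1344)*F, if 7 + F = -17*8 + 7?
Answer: 182376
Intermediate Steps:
F = -136 (F = -7 + (-17*8 + 7) = -7 + (-136 + 7) = -7 - 129 = -136)
P = 3 (P = -18 + (1 - 1*4)*(-7) = -18 + (1 - 4)*(-7) = -18 - 3*(-7) = -18 + 21 = 3)
(P - 1344)*F = (3 - 1344)*(-136) = -1341*(-136) = 182376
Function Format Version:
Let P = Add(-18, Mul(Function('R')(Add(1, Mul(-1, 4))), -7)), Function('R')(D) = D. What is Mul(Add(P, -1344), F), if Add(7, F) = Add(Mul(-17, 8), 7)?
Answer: 182376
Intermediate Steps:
F = -136 (F = Add(-7, Add(Mul(-17, 8), 7)) = Add(-7, Add(-136, 7)) = Add(-7, -129) = -136)
P = 3 (P = Add(-18, Mul(Add(1, Mul(-1, 4)), -7)) = Add(-18, Mul(Add(1, -4), -7)) = Add(-18, Mul(-3, -7)) = Add(-18, 21) = 3)
Mul(Add(P, -1344), F) = Mul(Add(3, -1344), -136) = Mul(-1341, -136) = 182376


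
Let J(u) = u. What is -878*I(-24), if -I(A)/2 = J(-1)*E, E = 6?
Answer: -10536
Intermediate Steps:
I(A) = 12 (I(A) = -(-2)*6 = -2*(-6) = 12)
-878*I(-24) = -878*12 = -10536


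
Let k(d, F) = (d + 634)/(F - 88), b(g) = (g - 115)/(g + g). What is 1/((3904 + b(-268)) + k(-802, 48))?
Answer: 2680/10475891 ≈ 0.00025583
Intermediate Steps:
b(g) = (-115 + g)/(2*g) (b(g) = (-115 + g)/((2*g)) = (-115 + g)*(1/(2*g)) = (-115 + g)/(2*g))
k(d, F) = (634 + d)/(-88 + F)
1/((3904 + b(-268)) + k(-802, 48)) = 1/((3904 + (½)*(-115 - 268)/(-268)) + (634 - 802)/(-88 + 48)) = 1/((3904 + (½)*(-1/268)*(-383)) - 168/(-40)) = 1/((3904 + 383/536) - 1/40*(-168)) = 1/(2092927/536 + 21/5) = 1/(10475891/2680) = 2680/10475891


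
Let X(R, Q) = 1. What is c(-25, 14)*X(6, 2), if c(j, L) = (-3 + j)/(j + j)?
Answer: 14/25 ≈ 0.56000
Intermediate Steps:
c(j, L) = (-3 + j)/(2*j) (c(j, L) = (-3 + j)/((2*j)) = (-3 + j)*(1/(2*j)) = (-3 + j)/(2*j))
c(-25, 14)*X(6, 2) = ((1/2)*(-3 - 25)/(-25))*1 = ((1/2)*(-1/25)*(-28))*1 = (14/25)*1 = 14/25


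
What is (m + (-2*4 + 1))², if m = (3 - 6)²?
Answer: 4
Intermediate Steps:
m = 9 (m = (-3)² = 9)
(m + (-2*4 + 1))² = (9 + (-2*4 + 1))² = (9 + (-8 + 1))² = (9 - 7)² = 2² = 4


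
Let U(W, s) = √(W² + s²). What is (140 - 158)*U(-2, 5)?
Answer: -18*√29 ≈ -96.933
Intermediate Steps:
(140 - 158)*U(-2, 5) = (140 - 158)*√((-2)² + 5²) = -18*√(4 + 25) = -18*√29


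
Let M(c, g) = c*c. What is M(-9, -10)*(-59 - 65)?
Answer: -10044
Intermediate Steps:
M(c, g) = c²
M(-9, -10)*(-59 - 65) = (-9)²*(-59 - 65) = 81*(-124) = -10044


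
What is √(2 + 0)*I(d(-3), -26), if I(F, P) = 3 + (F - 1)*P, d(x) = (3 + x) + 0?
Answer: 29*√2 ≈ 41.012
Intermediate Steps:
d(x) = 3 + x
I(F, P) = 3 + P*(-1 + F) (I(F, P) = 3 + (-1 + F)*P = 3 + P*(-1 + F))
√(2 + 0)*I(d(-3), -26) = √(2 + 0)*(3 - 1*(-26) + (3 - 3)*(-26)) = √2*(3 + 26 + 0*(-26)) = √2*(3 + 26 + 0) = √2*29 = 29*√2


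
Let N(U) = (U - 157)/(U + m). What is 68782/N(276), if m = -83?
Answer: 111554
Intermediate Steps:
N(U) = (-157 + U)/(-83 + U) (N(U) = (U - 157)/(U - 83) = (-157 + U)/(-83 + U))
68782/N(276) = 68782/(((-157 + 276)/(-83 + 276))) = 68782/((119/193)) = 68782/(((1/193)*119)) = 68782/(119/193) = 68782*(193/119) = 111554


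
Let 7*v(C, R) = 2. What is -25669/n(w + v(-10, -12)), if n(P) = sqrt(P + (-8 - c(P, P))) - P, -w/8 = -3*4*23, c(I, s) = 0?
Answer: 1388769907/119420975 + 179683*sqrt(107814)/238841950 ≈ 11.876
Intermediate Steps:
v(C, R) = 2/7 (v(C, R) = (1/7)*2 = 2/7)
w = 2208 (w = -8*(-3*4)*23 = -(-96)*23 = -8*(-276) = 2208)
n(P) = sqrt(-8 + P) - P (n(P) = sqrt(P + (-8 - 1*0)) - P = sqrt(P + (-8 + 0)) - P = sqrt(P - 8) - P = sqrt(-8 + P) - P)
-25669/n(w + v(-10, -12)) = -25669/(sqrt(-8 + (2208 + 2/7)) - (2208 + 2/7)) = -25669/(sqrt(-8 + 15458/7) - 1*15458/7) = -25669/(sqrt(15402/7) - 15458/7) = -25669/(sqrt(107814)/7 - 15458/7) = -25669/(-15458/7 + sqrt(107814)/7)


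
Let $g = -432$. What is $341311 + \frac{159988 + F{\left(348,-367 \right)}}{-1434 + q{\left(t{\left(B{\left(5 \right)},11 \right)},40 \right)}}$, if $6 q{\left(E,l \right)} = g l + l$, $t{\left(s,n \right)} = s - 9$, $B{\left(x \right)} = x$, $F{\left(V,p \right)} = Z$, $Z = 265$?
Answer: $\frac{4409939983}{12922} \approx 3.4127 \cdot 10^{5}$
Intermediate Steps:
$F{\left(V,p \right)} = 265$
$t{\left(s,n \right)} = -9 + s$
$q{\left(E,l \right)} = - \frac{431 l}{6}$ ($q{\left(E,l \right)} = \frac{- 432 l + l}{6} = \frac{\left(-431\right) l}{6} = - \frac{431 l}{6}$)
$341311 + \frac{159988 + F{\left(348,-367 \right)}}{-1434 + q{\left(t{\left(B{\left(5 \right)},11 \right)},40 \right)}} = 341311 + \frac{159988 + 265}{-1434 - \frac{8620}{3}} = 341311 + \frac{160253}{-1434 - \frac{8620}{3}} = 341311 + \frac{160253}{- \frac{12922}{3}} = 341311 + 160253 \left(- \frac{3}{12922}\right) = 341311 - \frac{480759}{12922} = \frac{4409939983}{12922}$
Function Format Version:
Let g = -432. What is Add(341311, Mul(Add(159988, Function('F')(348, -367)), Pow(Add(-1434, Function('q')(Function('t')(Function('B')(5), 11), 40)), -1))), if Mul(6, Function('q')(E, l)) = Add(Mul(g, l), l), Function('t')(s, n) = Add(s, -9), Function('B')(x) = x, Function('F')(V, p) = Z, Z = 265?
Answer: Rational(4409939983, 12922) ≈ 3.4127e+5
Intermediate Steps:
Function('F')(V, p) = 265
Function('t')(s, n) = Add(-9, s)
Function('q')(E, l) = Mul(Rational(-431, 6), l) (Function('q')(E, l) = Mul(Rational(1, 6), Add(Mul(-432, l), l)) = Mul(Rational(1, 6), Mul(-431, l)) = Mul(Rational(-431, 6), l))
Add(341311, Mul(Add(159988, Function('F')(348, -367)), Pow(Add(-1434, Function('q')(Function('t')(Function('B')(5), 11), 40)), -1))) = Add(341311, Mul(Add(159988, 265), Pow(Add(-1434, Mul(Rational(-431, 6), 40)), -1))) = Add(341311, Mul(160253, Pow(Add(-1434, Rational(-8620, 3)), -1))) = Add(341311, Mul(160253, Pow(Rational(-12922, 3), -1))) = Add(341311, Mul(160253, Rational(-3, 12922))) = Add(341311, Rational(-480759, 12922)) = Rational(4409939983, 12922)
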